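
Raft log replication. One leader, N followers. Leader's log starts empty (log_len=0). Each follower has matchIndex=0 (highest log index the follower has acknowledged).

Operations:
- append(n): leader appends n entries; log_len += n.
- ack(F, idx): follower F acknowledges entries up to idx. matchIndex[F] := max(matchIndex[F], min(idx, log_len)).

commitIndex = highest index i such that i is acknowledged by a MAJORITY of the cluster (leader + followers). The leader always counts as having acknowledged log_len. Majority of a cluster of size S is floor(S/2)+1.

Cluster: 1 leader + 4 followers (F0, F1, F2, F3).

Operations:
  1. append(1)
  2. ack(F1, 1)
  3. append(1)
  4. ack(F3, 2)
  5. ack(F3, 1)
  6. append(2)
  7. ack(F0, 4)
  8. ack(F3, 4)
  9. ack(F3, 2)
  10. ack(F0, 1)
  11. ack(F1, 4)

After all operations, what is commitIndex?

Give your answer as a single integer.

Op 1: append 1 -> log_len=1
Op 2: F1 acks idx 1 -> match: F0=0 F1=1 F2=0 F3=0; commitIndex=0
Op 3: append 1 -> log_len=2
Op 4: F3 acks idx 2 -> match: F0=0 F1=1 F2=0 F3=2; commitIndex=1
Op 5: F3 acks idx 1 -> match: F0=0 F1=1 F2=0 F3=2; commitIndex=1
Op 6: append 2 -> log_len=4
Op 7: F0 acks idx 4 -> match: F0=4 F1=1 F2=0 F3=2; commitIndex=2
Op 8: F3 acks idx 4 -> match: F0=4 F1=1 F2=0 F3=4; commitIndex=4
Op 9: F3 acks idx 2 -> match: F0=4 F1=1 F2=0 F3=4; commitIndex=4
Op 10: F0 acks idx 1 -> match: F0=4 F1=1 F2=0 F3=4; commitIndex=4
Op 11: F1 acks idx 4 -> match: F0=4 F1=4 F2=0 F3=4; commitIndex=4

Answer: 4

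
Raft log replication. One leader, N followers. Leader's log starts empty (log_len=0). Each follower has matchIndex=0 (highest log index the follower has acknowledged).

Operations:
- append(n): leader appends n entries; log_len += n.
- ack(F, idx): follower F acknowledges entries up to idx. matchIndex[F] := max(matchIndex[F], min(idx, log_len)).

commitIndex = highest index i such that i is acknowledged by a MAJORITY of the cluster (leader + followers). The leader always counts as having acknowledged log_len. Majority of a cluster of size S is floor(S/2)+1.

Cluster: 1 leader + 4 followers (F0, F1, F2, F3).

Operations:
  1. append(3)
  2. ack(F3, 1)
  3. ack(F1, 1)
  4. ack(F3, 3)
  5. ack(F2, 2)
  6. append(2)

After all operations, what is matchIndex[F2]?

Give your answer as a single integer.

Answer: 2

Derivation:
Op 1: append 3 -> log_len=3
Op 2: F3 acks idx 1 -> match: F0=0 F1=0 F2=0 F3=1; commitIndex=0
Op 3: F1 acks idx 1 -> match: F0=0 F1=1 F2=0 F3=1; commitIndex=1
Op 4: F3 acks idx 3 -> match: F0=0 F1=1 F2=0 F3=3; commitIndex=1
Op 5: F2 acks idx 2 -> match: F0=0 F1=1 F2=2 F3=3; commitIndex=2
Op 6: append 2 -> log_len=5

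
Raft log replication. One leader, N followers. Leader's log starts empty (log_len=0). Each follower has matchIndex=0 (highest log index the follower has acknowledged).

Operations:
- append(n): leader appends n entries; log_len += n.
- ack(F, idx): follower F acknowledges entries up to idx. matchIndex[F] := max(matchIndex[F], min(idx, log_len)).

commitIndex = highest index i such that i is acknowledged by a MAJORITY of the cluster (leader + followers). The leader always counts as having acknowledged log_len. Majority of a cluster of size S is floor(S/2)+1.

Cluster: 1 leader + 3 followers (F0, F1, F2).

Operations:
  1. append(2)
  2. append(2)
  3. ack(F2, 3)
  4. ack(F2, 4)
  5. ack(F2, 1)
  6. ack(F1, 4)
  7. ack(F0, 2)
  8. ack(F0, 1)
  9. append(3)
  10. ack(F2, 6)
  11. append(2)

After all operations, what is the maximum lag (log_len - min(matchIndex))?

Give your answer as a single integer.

Answer: 7

Derivation:
Op 1: append 2 -> log_len=2
Op 2: append 2 -> log_len=4
Op 3: F2 acks idx 3 -> match: F0=0 F1=0 F2=3; commitIndex=0
Op 4: F2 acks idx 4 -> match: F0=0 F1=0 F2=4; commitIndex=0
Op 5: F2 acks idx 1 -> match: F0=0 F1=0 F2=4; commitIndex=0
Op 6: F1 acks idx 4 -> match: F0=0 F1=4 F2=4; commitIndex=4
Op 7: F0 acks idx 2 -> match: F0=2 F1=4 F2=4; commitIndex=4
Op 8: F0 acks idx 1 -> match: F0=2 F1=4 F2=4; commitIndex=4
Op 9: append 3 -> log_len=7
Op 10: F2 acks idx 6 -> match: F0=2 F1=4 F2=6; commitIndex=4
Op 11: append 2 -> log_len=9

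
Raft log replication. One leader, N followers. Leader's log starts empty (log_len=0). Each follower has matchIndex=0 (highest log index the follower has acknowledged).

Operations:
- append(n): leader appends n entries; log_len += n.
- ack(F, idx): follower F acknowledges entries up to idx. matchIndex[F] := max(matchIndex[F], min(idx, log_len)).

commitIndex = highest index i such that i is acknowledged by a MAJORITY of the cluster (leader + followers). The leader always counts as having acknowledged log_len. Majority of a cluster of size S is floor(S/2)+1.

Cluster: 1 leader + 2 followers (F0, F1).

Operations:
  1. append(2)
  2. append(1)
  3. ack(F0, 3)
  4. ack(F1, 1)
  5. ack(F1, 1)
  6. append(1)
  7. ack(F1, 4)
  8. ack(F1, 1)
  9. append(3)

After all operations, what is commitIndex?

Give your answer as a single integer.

Op 1: append 2 -> log_len=2
Op 2: append 1 -> log_len=3
Op 3: F0 acks idx 3 -> match: F0=3 F1=0; commitIndex=3
Op 4: F1 acks idx 1 -> match: F0=3 F1=1; commitIndex=3
Op 5: F1 acks idx 1 -> match: F0=3 F1=1; commitIndex=3
Op 6: append 1 -> log_len=4
Op 7: F1 acks idx 4 -> match: F0=3 F1=4; commitIndex=4
Op 8: F1 acks idx 1 -> match: F0=3 F1=4; commitIndex=4
Op 9: append 3 -> log_len=7

Answer: 4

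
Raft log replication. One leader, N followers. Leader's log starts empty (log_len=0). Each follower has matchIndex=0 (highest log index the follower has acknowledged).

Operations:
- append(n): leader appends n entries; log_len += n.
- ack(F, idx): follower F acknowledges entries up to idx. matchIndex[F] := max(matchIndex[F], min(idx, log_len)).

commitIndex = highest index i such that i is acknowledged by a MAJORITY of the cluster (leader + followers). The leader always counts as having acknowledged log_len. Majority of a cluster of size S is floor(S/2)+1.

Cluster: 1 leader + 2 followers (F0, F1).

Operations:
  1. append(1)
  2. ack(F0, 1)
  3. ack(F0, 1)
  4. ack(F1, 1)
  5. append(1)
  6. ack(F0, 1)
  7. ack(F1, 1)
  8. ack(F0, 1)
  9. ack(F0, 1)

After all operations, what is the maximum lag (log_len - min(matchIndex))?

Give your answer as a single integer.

Answer: 1

Derivation:
Op 1: append 1 -> log_len=1
Op 2: F0 acks idx 1 -> match: F0=1 F1=0; commitIndex=1
Op 3: F0 acks idx 1 -> match: F0=1 F1=0; commitIndex=1
Op 4: F1 acks idx 1 -> match: F0=1 F1=1; commitIndex=1
Op 5: append 1 -> log_len=2
Op 6: F0 acks idx 1 -> match: F0=1 F1=1; commitIndex=1
Op 7: F1 acks idx 1 -> match: F0=1 F1=1; commitIndex=1
Op 8: F0 acks idx 1 -> match: F0=1 F1=1; commitIndex=1
Op 9: F0 acks idx 1 -> match: F0=1 F1=1; commitIndex=1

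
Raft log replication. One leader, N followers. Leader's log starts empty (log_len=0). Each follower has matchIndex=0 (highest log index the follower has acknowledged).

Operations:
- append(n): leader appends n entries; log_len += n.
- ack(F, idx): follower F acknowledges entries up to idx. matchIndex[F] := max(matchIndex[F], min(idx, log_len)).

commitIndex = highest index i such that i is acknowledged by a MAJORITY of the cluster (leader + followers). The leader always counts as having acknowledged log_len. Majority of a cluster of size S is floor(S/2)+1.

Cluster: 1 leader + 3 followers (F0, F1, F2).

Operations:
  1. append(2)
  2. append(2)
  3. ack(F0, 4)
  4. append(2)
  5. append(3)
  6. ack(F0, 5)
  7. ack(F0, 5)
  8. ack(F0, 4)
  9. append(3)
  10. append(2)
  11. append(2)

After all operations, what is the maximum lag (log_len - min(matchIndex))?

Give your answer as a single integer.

Answer: 16

Derivation:
Op 1: append 2 -> log_len=2
Op 2: append 2 -> log_len=4
Op 3: F0 acks idx 4 -> match: F0=4 F1=0 F2=0; commitIndex=0
Op 4: append 2 -> log_len=6
Op 5: append 3 -> log_len=9
Op 6: F0 acks idx 5 -> match: F0=5 F1=0 F2=0; commitIndex=0
Op 7: F0 acks idx 5 -> match: F0=5 F1=0 F2=0; commitIndex=0
Op 8: F0 acks idx 4 -> match: F0=5 F1=0 F2=0; commitIndex=0
Op 9: append 3 -> log_len=12
Op 10: append 2 -> log_len=14
Op 11: append 2 -> log_len=16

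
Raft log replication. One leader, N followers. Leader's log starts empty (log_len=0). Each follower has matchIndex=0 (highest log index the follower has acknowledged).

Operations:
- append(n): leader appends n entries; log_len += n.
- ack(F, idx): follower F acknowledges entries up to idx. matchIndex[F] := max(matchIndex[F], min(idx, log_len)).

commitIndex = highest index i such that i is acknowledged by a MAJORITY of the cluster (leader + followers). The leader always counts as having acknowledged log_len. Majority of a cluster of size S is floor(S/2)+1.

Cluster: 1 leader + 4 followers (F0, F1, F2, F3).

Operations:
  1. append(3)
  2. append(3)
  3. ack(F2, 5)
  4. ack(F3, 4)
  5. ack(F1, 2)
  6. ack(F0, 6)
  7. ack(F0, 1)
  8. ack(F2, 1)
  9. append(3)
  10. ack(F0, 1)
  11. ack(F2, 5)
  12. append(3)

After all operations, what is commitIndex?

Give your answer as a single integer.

Op 1: append 3 -> log_len=3
Op 2: append 3 -> log_len=6
Op 3: F2 acks idx 5 -> match: F0=0 F1=0 F2=5 F3=0; commitIndex=0
Op 4: F3 acks idx 4 -> match: F0=0 F1=0 F2=5 F3=4; commitIndex=4
Op 5: F1 acks idx 2 -> match: F0=0 F1=2 F2=5 F3=4; commitIndex=4
Op 6: F0 acks idx 6 -> match: F0=6 F1=2 F2=5 F3=4; commitIndex=5
Op 7: F0 acks idx 1 -> match: F0=6 F1=2 F2=5 F3=4; commitIndex=5
Op 8: F2 acks idx 1 -> match: F0=6 F1=2 F2=5 F3=4; commitIndex=5
Op 9: append 3 -> log_len=9
Op 10: F0 acks idx 1 -> match: F0=6 F1=2 F2=5 F3=4; commitIndex=5
Op 11: F2 acks idx 5 -> match: F0=6 F1=2 F2=5 F3=4; commitIndex=5
Op 12: append 3 -> log_len=12

Answer: 5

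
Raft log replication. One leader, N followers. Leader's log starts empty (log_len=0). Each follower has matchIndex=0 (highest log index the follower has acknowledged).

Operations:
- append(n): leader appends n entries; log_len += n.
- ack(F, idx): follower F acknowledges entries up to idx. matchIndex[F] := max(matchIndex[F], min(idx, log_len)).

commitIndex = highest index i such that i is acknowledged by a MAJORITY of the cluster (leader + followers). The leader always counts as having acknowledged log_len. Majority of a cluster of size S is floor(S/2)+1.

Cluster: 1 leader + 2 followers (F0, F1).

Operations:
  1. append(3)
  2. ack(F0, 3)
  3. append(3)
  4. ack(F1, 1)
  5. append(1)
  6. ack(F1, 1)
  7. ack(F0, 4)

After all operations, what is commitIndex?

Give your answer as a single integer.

Answer: 4

Derivation:
Op 1: append 3 -> log_len=3
Op 2: F0 acks idx 3 -> match: F0=3 F1=0; commitIndex=3
Op 3: append 3 -> log_len=6
Op 4: F1 acks idx 1 -> match: F0=3 F1=1; commitIndex=3
Op 5: append 1 -> log_len=7
Op 6: F1 acks idx 1 -> match: F0=3 F1=1; commitIndex=3
Op 7: F0 acks idx 4 -> match: F0=4 F1=1; commitIndex=4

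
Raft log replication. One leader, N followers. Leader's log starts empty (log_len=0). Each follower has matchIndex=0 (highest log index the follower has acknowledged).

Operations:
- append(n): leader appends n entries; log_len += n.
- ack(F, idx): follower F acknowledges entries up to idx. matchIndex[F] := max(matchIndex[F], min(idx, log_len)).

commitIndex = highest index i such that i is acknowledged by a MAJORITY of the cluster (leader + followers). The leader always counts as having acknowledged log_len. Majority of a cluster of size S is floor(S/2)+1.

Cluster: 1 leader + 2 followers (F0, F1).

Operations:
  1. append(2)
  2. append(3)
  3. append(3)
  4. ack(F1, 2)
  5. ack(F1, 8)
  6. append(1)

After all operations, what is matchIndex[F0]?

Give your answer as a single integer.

Op 1: append 2 -> log_len=2
Op 2: append 3 -> log_len=5
Op 3: append 3 -> log_len=8
Op 4: F1 acks idx 2 -> match: F0=0 F1=2; commitIndex=2
Op 5: F1 acks idx 8 -> match: F0=0 F1=8; commitIndex=8
Op 6: append 1 -> log_len=9

Answer: 0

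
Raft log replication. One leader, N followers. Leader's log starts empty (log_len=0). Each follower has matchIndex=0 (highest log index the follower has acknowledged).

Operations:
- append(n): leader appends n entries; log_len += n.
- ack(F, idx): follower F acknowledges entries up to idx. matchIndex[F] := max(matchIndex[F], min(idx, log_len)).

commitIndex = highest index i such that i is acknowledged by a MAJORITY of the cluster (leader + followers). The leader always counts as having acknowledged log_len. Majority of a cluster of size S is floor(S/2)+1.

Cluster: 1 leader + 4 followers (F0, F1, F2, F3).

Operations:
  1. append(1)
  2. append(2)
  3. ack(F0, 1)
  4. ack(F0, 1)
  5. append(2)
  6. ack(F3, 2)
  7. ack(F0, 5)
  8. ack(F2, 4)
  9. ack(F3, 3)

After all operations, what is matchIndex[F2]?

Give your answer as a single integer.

Op 1: append 1 -> log_len=1
Op 2: append 2 -> log_len=3
Op 3: F0 acks idx 1 -> match: F0=1 F1=0 F2=0 F3=0; commitIndex=0
Op 4: F0 acks idx 1 -> match: F0=1 F1=0 F2=0 F3=0; commitIndex=0
Op 5: append 2 -> log_len=5
Op 6: F3 acks idx 2 -> match: F0=1 F1=0 F2=0 F3=2; commitIndex=1
Op 7: F0 acks idx 5 -> match: F0=5 F1=0 F2=0 F3=2; commitIndex=2
Op 8: F2 acks idx 4 -> match: F0=5 F1=0 F2=4 F3=2; commitIndex=4
Op 9: F3 acks idx 3 -> match: F0=5 F1=0 F2=4 F3=3; commitIndex=4

Answer: 4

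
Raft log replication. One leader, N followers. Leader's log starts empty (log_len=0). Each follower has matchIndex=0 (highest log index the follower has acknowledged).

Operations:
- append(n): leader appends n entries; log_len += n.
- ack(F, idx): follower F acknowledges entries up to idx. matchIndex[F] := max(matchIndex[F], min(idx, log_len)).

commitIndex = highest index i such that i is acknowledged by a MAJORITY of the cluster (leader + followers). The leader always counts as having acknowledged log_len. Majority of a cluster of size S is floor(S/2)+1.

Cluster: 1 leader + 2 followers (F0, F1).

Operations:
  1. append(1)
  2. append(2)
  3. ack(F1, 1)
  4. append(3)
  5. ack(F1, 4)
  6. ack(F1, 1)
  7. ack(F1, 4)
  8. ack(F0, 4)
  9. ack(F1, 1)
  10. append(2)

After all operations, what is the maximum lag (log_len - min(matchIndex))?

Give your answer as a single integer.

Op 1: append 1 -> log_len=1
Op 2: append 2 -> log_len=3
Op 3: F1 acks idx 1 -> match: F0=0 F1=1; commitIndex=1
Op 4: append 3 -> log_len=6
Op 5: F1 acks idx 4 -> match: F0=0 F1=4; commitIndex=4
Op 6: F1 acks idx 1 -> match: F0=0 F1=4; commitIndex=4
Op 7: F1 acks idx 4 -> match: F0=0 F1=4; commitIndex=4
Op 8: F0 acks idx 4 -> match: F0=4 F1=4; commitIndex=4
Op 9: F1 acks idx 1 -> match: F0=4 F1=4; commitIndex=4
Op 10: append 2 -> log_len=8

Answer: 4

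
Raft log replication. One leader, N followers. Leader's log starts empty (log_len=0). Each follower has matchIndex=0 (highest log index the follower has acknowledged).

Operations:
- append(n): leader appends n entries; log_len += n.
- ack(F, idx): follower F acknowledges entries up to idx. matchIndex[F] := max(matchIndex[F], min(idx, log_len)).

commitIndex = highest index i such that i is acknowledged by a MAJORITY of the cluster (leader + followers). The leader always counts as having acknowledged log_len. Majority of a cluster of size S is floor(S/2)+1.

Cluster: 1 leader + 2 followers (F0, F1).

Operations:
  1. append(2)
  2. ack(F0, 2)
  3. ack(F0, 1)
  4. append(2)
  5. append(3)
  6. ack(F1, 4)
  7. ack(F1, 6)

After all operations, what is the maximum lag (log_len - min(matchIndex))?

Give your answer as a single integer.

Op 1: append 2 -> log_len=2
Op 2: F0 acks idx 2 -> match: F0=2 F1=0; commitIndex=2
Op 3: F0 acks idx 1 -> match: F0=2 F1=0; commitIndex=2
Op 4: append 2 -> log_len=4
Op 5: append 3 -> log_len=7
Op 6: F1 acks idx 4 -> match: F0=2 F1=4; commitIndex=4
Op 7: F1 acks idx 6 -> match: F0=2 F1=6; commitIndex=6

Answer: 5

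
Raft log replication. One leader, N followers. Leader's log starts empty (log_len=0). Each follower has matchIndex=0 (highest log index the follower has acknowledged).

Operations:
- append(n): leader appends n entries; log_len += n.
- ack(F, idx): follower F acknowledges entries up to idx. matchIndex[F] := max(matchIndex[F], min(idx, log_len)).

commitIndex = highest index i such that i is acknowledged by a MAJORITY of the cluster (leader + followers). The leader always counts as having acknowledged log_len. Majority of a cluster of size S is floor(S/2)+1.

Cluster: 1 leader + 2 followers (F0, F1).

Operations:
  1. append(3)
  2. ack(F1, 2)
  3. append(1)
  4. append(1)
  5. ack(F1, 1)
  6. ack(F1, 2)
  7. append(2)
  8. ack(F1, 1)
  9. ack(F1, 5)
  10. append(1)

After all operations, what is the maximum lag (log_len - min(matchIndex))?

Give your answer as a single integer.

Op 1: append 3 -> log_len=3
Op 2: F1 acks idx 2 -> match: F0=0 F1=2; commitIndex=2
Op 3: append 1 -> log_len=4
Op 4: append 1 -> log_len=5
Op 5: F1 acks idx 1 -> match: F0=0 F1=2; commitIndex=2
Op 6: F1 acks idx 2 -> match: F0=0 F1=2; commitIndex=2
Op 7: append 2 -> log_len=7
Op 8: F1 acks idx 1 -> match: F0=0 F1=2; commitIndex=2
Op 9: F1 acks idx 5 -> match: F0=0 F1=5; commitIndex=5
Op 10: append 1 -> log_len=8

Answer: 8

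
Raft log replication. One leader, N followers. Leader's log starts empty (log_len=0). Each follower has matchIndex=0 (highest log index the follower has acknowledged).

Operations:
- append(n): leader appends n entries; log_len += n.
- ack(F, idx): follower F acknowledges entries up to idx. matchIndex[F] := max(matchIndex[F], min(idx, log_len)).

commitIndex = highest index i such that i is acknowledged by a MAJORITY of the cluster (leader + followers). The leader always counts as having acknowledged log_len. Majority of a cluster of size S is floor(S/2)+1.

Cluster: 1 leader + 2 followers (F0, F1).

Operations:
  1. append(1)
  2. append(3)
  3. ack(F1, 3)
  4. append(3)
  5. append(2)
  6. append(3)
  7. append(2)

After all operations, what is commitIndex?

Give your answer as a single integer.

Answer: 3

Derivation:
Op 1: append 1 -> log_len=1
Op 2: append 3 -> log_len=4
Op 3: F1 acks idx 3 -> match: F0=0 F1=3; commitIndex=3
Op 4: append 3 -> log_len=7
Op 5: append 2 -> log_len=9
Op 6: append 3 -> log_len=12
Op 7: append 2 -> log_len=14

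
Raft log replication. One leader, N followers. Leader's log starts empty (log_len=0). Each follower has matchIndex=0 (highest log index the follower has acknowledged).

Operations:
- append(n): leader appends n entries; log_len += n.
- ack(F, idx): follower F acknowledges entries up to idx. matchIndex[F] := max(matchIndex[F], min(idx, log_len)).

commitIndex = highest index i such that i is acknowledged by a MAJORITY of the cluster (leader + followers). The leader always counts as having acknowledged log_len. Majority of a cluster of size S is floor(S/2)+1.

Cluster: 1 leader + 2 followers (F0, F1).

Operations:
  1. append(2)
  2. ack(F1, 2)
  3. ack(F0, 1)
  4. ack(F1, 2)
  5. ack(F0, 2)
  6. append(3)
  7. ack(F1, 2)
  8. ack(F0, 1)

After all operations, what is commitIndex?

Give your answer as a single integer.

Answer: 2

Derivation:
Op 1: append 2 -> log_len=2
Op 2: F1 acks idx 2 -> match: F0=0 F1=2; commitIndex=2
Op 3: F0 acks idx 1 -> match: F0=1 F1=2; commitIndex=2
Op 4: F1 acks idx 2 -> match: F0=1 F1=2; commitIndex=2
Op 5: F0 acks idx 2 -> match: F0=2 F1=2; commitIndex=2
Op 6: append 3 -> log_len=5
Op 7: F1 acks idx 2 -> match: F0=2 F1=2; commitIndex=2
Op 8: F0 acks idx 1 -> match: F0=2 F1=2; commitIndex=2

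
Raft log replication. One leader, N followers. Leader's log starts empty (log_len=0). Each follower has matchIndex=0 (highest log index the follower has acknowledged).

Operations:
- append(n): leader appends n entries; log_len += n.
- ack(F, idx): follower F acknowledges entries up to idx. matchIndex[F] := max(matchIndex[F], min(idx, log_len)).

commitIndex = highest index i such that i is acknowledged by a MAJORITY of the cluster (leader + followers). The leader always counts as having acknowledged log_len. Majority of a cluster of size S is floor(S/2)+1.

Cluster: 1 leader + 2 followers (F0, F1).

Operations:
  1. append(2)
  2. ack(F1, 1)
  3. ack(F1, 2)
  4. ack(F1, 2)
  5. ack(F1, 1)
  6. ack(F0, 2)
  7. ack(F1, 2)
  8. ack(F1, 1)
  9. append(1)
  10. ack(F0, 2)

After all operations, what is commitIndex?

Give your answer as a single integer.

Op 1: append 2 -> log_len=2
Op 2: F1 acks idx 1 -> match: F0=0 F1=1; commitIndex=1
Op 3: F1 acks idx 2 -> match: F0=0 F1=2; commitIndex=2
Op 4: F1 acks idx 2 -> match: F0=0 F1=2; commitIndex=2
Op 5: F1 acks idx 1 -> match: F0=0 F1=2; commitIndex=2
Op 6: F0 acks idx 2 -> match: F0=2 F1=2; commitIndex=2
Op 7: F1 acks idx 2 -> match: F0=2 F1=2; commitIndex=2
Op 8: F1 acks idx 1 -> match: F0=2 F1=2; commitIndex=2
Op 9: append 1 -> log_len=3
Op 10: F0 acks idx 2 -> match: F0=2 F1=2; commitIndex=2

Answer: 2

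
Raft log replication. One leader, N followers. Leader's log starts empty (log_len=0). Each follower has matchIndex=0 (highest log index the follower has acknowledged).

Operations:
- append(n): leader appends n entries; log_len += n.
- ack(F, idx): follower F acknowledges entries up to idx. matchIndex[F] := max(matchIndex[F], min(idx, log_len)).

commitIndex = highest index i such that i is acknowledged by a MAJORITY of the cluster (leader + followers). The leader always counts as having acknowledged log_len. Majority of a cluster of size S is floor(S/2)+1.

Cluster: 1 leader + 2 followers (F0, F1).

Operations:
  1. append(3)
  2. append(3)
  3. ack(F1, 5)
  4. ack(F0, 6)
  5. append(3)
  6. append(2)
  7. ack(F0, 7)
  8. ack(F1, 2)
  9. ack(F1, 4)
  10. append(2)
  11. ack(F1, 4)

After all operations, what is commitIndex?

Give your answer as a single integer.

Answer: 7

Derivation:
Op 1: append 3 -> log_len=3
Op 2: append 3 -> log_len=6
Op 3: F1 acks idx 5 -> match: F0=0 F1=5; commitIndex=5
Op 4: F0 acks idx 6 -> match: F0=6 F1=5; commitIndex=6
Op 5: append 3 -> log_len=9
Op 6: append 2 -> log_len=11
Op 7: F0 acks idx 7 -> match: F0=7 F1=5; commitIndex=7
Op 8: F1 acks idx 2 -> match: F0=7 F1=5; commitIndex=7
Op 9: F1 acks idx 4 -> match: F0=7 F1=5; commitIndex=7
Op 10: append 2 -> log_len=13
Op 11: F1 acks idx 4 -> match: F0=7 F1=5; commitIndex=7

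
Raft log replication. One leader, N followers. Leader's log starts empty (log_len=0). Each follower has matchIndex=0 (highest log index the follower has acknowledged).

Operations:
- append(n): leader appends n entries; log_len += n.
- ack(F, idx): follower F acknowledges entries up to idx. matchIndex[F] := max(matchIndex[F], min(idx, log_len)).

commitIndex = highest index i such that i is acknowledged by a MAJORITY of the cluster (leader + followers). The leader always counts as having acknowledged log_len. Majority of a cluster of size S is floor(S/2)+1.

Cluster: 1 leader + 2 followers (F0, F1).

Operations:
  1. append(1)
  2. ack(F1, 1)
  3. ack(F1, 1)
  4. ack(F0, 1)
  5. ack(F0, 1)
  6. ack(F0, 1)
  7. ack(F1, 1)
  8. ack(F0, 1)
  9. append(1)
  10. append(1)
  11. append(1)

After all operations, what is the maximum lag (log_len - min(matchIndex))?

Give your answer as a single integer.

Op 1: append 1 -> log_len=1
Op 2: F1 acks idx 1 -> match: F0=0 F1=1; commitIndex=1
Op 3: F1 acks idx 1 -> match: F0=0 F1=1; commitIndex=1
Op 4: F0 acks idx 1 -> match: F0=1 F1=1; commitIndex=1
Op 5: F0 acks idx 1 -> match: F0=1 F1=1; commitIndex=1
Op 6: F0 acks idx 1 -> match: F0=1 F1=1; commitIndex=1
Op 7: F1 acks idx 1 -> match: F0=1 F1=1; commitIndex=1
Op 8: F0 acks idx 1 -> match: F0=1 F1=1; commitIndex=1
Op 9: append 1 -> log_len=2
Op 10: append 1 -> log_len=3
Op 11: append 1 -> log_len=4

Answer: 3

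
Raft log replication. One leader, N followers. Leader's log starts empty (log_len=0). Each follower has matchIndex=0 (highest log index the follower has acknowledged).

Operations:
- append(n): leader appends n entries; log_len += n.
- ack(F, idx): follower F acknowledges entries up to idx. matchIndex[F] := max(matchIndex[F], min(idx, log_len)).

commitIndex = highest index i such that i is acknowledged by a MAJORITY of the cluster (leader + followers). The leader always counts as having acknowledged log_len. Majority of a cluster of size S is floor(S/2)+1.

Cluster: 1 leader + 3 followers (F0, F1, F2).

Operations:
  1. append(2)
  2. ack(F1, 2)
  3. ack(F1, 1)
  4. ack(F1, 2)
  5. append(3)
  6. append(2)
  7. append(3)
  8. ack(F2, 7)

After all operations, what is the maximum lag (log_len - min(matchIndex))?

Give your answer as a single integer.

Op 1: append 2 -> log_len=2
Op 2: F1 acks idx 2 -> match: F0=0 F1=2 F2=0; commitIndex=0
Op 3: F1 acks idx 1 -> match: F0=0 F1=2 F2=0; commitIndex=0
Op 4: F1 acks idx 2 -> match: F0=0 F1=2 F2=0; commitIndex=0
Op 5: append 3 -> log_len=5
Op 6: append 2 -> log_len=7
Op 7: append 3 -> log_len=10
Op 8: F2 acks idx 7 -> match: F0=0 F1=2 F2=7; commitIndex=2

Answer: 10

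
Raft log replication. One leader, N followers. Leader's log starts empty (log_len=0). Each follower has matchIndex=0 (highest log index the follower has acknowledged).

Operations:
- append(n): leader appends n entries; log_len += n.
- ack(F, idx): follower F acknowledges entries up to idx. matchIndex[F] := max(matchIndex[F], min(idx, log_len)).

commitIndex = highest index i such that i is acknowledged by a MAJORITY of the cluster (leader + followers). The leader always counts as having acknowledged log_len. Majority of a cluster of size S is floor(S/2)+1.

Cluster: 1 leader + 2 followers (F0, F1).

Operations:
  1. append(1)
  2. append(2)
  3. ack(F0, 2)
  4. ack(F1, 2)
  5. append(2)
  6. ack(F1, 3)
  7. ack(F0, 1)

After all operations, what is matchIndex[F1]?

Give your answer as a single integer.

Answer: 3

Derivation:
Op 1: append 1 -> log_len=1
Op 2: append 2 -> log_len=3
Op 3: F0 acks idx 2 -> match: F0=2 F1=0; commitIndex=2
Op 4: F1 acks idx 2 -> match: F0=2 F1=2; commitIndex=2
Op 5: append 2 -> log_len=5
Op 6: F1 acks idx 3 -> match: F0=2 F1=3; commitIndex=3
Op 7: F0 acks idx 1 -> match: F0=2 F1=3; commitIndex=3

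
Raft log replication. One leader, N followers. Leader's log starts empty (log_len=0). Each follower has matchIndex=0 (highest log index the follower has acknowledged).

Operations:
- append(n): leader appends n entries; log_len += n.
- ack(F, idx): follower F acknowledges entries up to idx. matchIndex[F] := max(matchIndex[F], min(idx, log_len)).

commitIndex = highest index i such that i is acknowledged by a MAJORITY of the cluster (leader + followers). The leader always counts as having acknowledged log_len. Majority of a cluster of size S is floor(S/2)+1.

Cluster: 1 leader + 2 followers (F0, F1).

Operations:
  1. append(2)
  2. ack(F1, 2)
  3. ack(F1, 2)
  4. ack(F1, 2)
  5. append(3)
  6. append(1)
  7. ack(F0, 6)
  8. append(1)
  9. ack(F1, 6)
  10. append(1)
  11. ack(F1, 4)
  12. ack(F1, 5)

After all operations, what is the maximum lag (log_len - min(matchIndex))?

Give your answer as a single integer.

Op 1: append 2 -> log_len=2
Op 2: F1 acks idx 2 -> match: F0=0 F1=2; commitIndex=2
Op 3: F1 acks idx 2 -> match: F0=0 F1=2; commitIndex=2
Op 4: F1 acks idx 2 -> match: F0=0 F1=2; commitIndex=2
Op 5: append 3 -> log_len=5
Op 6: append 1 -> log_len=6
Op 7: F0 acks idx 6 -> match: F0=6 F1=2; commitIndex=6
Op 8: append 1 -> log_len=7
Op 9: F1 acks idx 6 -> match: F0=6 F1=6; commitIndex=6
Op 10: append 1 -> log_len=8
Op 11: F1 acks idx 4 -> match: F0=6 F1=6; commitIndex=6
Op 12: F1 acks idx 5 -> match: F0=6 F1=6; commitIndex=6

Answer: 2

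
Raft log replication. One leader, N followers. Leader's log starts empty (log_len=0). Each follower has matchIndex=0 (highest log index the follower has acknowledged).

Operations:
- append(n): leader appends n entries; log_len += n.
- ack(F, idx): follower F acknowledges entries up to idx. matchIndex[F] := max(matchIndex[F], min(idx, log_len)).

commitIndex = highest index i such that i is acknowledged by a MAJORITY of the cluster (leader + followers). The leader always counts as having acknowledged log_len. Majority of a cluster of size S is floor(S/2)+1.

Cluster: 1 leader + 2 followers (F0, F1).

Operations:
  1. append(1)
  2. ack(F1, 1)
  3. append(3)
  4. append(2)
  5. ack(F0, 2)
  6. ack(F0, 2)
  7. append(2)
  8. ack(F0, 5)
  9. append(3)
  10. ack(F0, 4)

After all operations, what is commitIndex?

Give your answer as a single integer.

Op 1: append 1 -> log_len=1
Op 2: F1 acks idx 1 -> match: F0=0 F1=1; commitIndex=1
Op 3: append 3 -> log_len=4
Op 4: append 2 -> log_len=6
Op 5: F0 acks idx 2 -> match: F0=2 F1=1; commitIndex=2
Op 6: F0 acks idx 2 -> match: F0=2 F1=1; commitIndex=2
Op 7: append 2 -> log_len=8
Op 8: F0 acks idx 5 -> match: F0=5 F1=1; commitIndex=5
Op 9: append 3 -> log_len=11
Op 10: F0 acks idx 4 -> match: F0=5 F1=1; commitIndex=5

Answer: 5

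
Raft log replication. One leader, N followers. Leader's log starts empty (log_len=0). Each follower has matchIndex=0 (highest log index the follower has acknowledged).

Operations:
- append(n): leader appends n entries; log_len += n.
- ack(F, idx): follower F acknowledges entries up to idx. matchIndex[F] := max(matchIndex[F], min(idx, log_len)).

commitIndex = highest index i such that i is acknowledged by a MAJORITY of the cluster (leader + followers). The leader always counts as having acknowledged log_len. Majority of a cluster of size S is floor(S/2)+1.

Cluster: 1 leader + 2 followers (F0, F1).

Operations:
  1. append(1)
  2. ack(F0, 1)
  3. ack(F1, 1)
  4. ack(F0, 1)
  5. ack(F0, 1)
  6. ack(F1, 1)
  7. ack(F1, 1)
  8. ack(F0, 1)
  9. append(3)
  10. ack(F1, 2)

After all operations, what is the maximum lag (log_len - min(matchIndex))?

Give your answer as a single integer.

Answer: 3

Derivation:
Op 1: append 1 -> log_len=1
Op 2: F0 acks idx 1 -> match: F0=1 F1=0; commitIndex=1
Op 3: F1 acks idx 1 -> match: F0=1 F1=1; commitIndex=1
Op 4: F0 acks idx 1 -> match: F0=1 F1=1; commitIndex=1
Op 5: F0 acks idx 1 -> match: F0=1 F1=1; commitIndex=1
Op 6: F1 acks idx 1 -> match: F0=1 F1=1; commitIndex=1
Op 7: F1 acks idx 1 -> match: F0=1 F1=1; commitIndex=1
Op 8: F0 acks idx 1 -> match: F0=1 F1=1; commitIndex=1
Op 9: append 3 -> log_len=4
Op 10: F1 acks idx 2 -> match: F0=1 F1=2; commitIndex=2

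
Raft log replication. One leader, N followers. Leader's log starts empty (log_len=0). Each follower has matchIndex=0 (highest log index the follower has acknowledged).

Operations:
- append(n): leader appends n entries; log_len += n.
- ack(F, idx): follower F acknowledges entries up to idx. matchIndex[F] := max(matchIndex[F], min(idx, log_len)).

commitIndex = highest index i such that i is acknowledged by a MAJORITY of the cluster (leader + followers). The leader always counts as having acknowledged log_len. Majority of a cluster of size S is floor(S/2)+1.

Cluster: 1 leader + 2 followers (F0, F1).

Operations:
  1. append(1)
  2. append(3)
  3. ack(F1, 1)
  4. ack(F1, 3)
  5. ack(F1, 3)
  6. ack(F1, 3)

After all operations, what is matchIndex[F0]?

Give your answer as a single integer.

Answer: 0

Derivation:
Op 1: append 1 -> log_len=1
Op 2: append 3 -> log_len=4
Op 3: F1 acks idx 1 -> match: F0=0 F1=1; commitIndex=1
Op 4: F1 acks idx 3 -> match: F0=0 F1=3; commitIndex=3
Op 5: F1 acks idx 3 -> match: F0=0 F1=3; commitIndex=3
Op 6: F1 acks idx 3 -> match: F0=0 F1=3; commitIndex=3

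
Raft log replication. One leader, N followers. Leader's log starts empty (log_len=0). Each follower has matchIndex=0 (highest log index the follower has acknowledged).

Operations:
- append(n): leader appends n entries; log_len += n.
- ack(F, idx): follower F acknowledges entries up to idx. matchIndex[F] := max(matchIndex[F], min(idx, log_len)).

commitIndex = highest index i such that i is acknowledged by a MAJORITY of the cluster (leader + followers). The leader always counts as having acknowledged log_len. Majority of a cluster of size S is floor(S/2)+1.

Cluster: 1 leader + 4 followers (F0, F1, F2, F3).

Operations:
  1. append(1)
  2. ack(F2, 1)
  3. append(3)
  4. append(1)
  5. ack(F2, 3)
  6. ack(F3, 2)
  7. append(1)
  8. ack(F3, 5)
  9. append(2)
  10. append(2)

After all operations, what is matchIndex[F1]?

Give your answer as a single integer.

Answer: 0

Derivation:
Op 1: append 1 -> log_len=1
Op 2: F2 acks idx 1 -> match: F0=0 F1=0 F2=1 F3=0; commitIndex=0
Op 3: append 3 -> log_len=4
Op 4: append 1 -> log_len=5
Op 5: F2 acks idx 3 -> match: F0=0 F1=0 F2=3 F3=0; commitIndex=0
Op 6: F3 acks idx 2 -> match: F0=0 F1=0 F2=3 F3=2; commitIndex=2
Op 7: append 1 -> log_len=6
Op 8: F3 acks idx 5 -> match: F0=0 F1=0 F2=3 F3=5; commitIndex=3
Op 9: append 2 -> log_len=8
Op 10: append 2 -> log_len=10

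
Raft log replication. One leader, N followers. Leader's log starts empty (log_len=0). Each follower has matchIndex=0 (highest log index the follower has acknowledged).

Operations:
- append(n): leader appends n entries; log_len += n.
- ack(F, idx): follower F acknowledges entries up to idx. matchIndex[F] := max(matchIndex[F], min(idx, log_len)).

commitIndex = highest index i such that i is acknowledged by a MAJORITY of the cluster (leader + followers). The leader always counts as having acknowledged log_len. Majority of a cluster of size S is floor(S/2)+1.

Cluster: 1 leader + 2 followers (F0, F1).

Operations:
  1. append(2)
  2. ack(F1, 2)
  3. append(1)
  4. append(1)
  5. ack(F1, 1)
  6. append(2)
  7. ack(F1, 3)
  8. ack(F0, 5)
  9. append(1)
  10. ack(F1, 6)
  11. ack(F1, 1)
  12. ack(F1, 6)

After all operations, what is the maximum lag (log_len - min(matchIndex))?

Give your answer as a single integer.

Op 1: append 2 -> log_len=2
Op 2: F1 acks idx 2 -> match: F0=0 F1=2; commitIndex=2
Op 3: append 1 -> log_len=3
Op 4: append 1 -> log_len=4
Op 5: F1 acks idx 1 -> match: F0=0 F1=2; commitIndex=2
Op 6: append 2 -> log_len=6
Op 7: F1 acks idx 3 -> match: F0=0 F1=3; commitIndex=3
Op 8: F0 acks idx 5 -> match: F0=5 F1=3; commitIndex=5
Op 9: append 1 -> log_len=7
Op 10: F1 acks idx 6 -> match: F0=5 F1=6; commitIndex=6
Op 11: F1 acks idx 1 -> match: F0=5 F1=6; commitIndex=6
Op 12: F1 acks idx 6 -> match: F0=5 F1=6; commitIndex=6

Answer: 2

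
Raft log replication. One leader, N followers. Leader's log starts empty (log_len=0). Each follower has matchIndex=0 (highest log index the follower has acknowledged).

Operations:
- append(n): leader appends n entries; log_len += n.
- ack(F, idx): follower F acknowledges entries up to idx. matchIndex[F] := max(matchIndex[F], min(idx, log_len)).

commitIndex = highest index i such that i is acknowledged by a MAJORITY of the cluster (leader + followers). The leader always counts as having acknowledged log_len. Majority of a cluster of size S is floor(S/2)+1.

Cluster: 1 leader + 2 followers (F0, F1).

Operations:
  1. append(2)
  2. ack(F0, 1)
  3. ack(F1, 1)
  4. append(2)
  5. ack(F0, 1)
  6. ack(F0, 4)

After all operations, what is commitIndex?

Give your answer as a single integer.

Answer: 4

Derivation:
Op 1: append 2 -> log_len=2
Op 2: F0 acks idx 1 -> match: F0=1 F1=0; commitIndex=1
Op 3: F1 acks idx 1 -> match: F0=1 F1=1; commitIndex=1
Op 4: append 2 -> log_len=4
Op 5: F0 acks idx 1 -> match: F0=1 F1=1; commitIndex=1
Op 6: F0 acks idx 4 -> match: F0=4 F1=1; commitIndex=4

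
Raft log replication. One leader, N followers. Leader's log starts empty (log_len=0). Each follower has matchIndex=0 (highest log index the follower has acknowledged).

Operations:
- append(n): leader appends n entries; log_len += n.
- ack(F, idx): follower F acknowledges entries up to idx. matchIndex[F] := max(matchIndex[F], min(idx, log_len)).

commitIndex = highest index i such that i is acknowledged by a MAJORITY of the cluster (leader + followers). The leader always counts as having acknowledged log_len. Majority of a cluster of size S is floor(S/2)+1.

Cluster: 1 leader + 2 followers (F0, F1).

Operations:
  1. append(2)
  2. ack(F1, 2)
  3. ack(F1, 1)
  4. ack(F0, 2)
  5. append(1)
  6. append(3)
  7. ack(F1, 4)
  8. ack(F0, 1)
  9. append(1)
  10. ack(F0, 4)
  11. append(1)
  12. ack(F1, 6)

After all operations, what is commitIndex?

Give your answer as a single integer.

Op 1: append 2 -> log_len=2
Op 2: F1 acks idx 2 -> match: F0=0 F1=2; commitIndex=2
Op 3: F1 acks idx 1 -> match: F0=0 F1=2; commitIndex=2
Op 4: F0 acks idx 2 -> match: F0=2 F1=2; commitIndex=2
Op 5: append 1 -> log_len=3
Op 6: append 3 -> log_len=6
Op 7: F1 acks idx 4 -> match: F0=2 F1=4; commitIndex=4
Op 8: F0 acks idx 1 -> match: F0=2 F1=4; commitIndex=4
Op 9: append 1 -> log_len=7
Op 10: F0 acks idx 4 -> match: F0=4 F1=4; commitIndex=4
Op 11: append 1 -> log_len=8
Op 12: F1 acks idx 6 -> match: F0=4 F1=6; commitIndex=6

Answer: 6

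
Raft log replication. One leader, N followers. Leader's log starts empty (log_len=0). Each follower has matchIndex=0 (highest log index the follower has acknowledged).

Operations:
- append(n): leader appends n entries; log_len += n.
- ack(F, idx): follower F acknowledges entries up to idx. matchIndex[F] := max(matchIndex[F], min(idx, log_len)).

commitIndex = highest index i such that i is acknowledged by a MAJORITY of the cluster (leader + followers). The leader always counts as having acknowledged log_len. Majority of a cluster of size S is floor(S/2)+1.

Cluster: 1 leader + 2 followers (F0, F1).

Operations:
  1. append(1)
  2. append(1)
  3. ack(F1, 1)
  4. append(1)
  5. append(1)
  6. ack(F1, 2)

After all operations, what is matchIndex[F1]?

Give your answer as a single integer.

Answer: 2

Derivation:
Op 1: append 1 -> log_len=1
Op 2: append 1 -> log_len=2
Op 3: F1 acks idx 1 -> match: F0=0 F1=1; commitIndex=1
Op 4: append 1 -> log_len=3
Op 5: append 1 -> log_len=4
Op 6: F1 acks idx 2 -> match: F0=0 F1=2; commitIndex=2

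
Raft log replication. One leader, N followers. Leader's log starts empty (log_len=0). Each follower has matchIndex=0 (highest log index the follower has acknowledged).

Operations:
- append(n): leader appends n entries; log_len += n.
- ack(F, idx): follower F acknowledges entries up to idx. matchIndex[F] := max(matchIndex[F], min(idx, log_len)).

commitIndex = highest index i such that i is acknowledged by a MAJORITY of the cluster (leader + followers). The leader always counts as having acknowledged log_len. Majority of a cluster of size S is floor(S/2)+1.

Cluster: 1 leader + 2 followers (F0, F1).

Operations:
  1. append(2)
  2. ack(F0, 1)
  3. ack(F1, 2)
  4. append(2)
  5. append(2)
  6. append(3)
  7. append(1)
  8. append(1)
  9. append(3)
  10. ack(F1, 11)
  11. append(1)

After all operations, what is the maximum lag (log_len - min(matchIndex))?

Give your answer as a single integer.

Op 1: append 2 -> log_len=2
Op 2: F0 acks idx 1 -> match: F0=1 F1=0; commitIndex=1
Op 3: F1 acks idx 2 -> match: F0=1 F1=2; commitIndex=2
Op 4: append 2 -> log_len=4
Op 5: append 2 -> log_len=6
Op 6: append 3 -> log_len=9
Op 7: append 1 -> log_len=10
Op 8: append 1 -> log_len=11
Op 9: append 3 -> log_len=14
Op 10: F1 acks idx 11 -> match: F0=1 F1=11; commitIndex=11
Op 11: append 1 -> log_len=15

Answer: 14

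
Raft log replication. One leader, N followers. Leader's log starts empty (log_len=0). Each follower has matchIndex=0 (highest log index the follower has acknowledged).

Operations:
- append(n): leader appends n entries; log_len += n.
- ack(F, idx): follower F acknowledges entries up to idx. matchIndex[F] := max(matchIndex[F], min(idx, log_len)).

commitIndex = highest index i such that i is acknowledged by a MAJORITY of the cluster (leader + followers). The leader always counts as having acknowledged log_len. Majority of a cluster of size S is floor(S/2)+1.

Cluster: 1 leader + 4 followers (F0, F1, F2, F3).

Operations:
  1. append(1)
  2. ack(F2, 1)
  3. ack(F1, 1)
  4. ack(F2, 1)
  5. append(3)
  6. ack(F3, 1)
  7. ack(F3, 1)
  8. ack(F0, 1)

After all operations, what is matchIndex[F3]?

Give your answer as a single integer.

Op 1: append 1 -> log_len=1
Op 2: F2 acks idx 1 -> match: F0=0 F1=0 F2=1 F3=0; commitIndex=0
Op 3: F1 acks idx 1 -> match: F0=0 F1=1 F2=1 F3=0; commitIndex=1
Op 4: F2 acks idx 1 -> match: F0=0 F1=1 F2=1 F3=0; commitIndex=1
Op 5: append 3 -> log_len=4
Op 6: F3 acks idx 1 -> match: F0=0 F1=1 F2=1 F3=1; commitIndex=1
Op 7: F3 acks idx 1 -> match: F0=0 F1=1 F2=1 F3=1; commitIndex=1
Op 8: F0 acks idx 1 -> match: F0=1 F1=1 F2=1 F3=1; commitIndex=1

Answer: 1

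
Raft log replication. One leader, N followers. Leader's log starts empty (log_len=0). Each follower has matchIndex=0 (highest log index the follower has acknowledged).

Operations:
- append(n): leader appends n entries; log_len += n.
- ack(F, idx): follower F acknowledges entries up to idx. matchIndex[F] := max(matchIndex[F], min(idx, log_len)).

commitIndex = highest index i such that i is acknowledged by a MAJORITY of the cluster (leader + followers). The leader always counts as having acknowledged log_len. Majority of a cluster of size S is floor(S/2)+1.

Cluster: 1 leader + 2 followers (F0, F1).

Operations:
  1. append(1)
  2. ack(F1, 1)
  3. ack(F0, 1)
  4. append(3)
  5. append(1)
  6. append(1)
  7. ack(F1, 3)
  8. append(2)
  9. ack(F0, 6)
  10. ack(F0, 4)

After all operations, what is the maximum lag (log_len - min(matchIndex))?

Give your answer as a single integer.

Answer: 5

Derivation:
Op 1: append 1 -> log_len=1
Op 2: F1 acks idx 1 -> match: F0=0 F1=1; commitIndex=1
Op 3: F0 acks idx 1 -> match: F0=1 F1=1; commitIndex=1
Op 4: append 3 -> log_len=4
Op 5: append 1 -> log_len=5
Op 6: append 1 -> log_len=6
Op 7: F1 acks idx 3 -> match: F0=1 F1=3; commitIndex=3
Op 8: append 2 -> log_len=8
Op 9: F0 acks idx 6 -> match: F0=6 F1=3; commitIndex=6
Op 10: F0 acks idx 4 -> match: F0=6 F1=3; commitIndex=6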